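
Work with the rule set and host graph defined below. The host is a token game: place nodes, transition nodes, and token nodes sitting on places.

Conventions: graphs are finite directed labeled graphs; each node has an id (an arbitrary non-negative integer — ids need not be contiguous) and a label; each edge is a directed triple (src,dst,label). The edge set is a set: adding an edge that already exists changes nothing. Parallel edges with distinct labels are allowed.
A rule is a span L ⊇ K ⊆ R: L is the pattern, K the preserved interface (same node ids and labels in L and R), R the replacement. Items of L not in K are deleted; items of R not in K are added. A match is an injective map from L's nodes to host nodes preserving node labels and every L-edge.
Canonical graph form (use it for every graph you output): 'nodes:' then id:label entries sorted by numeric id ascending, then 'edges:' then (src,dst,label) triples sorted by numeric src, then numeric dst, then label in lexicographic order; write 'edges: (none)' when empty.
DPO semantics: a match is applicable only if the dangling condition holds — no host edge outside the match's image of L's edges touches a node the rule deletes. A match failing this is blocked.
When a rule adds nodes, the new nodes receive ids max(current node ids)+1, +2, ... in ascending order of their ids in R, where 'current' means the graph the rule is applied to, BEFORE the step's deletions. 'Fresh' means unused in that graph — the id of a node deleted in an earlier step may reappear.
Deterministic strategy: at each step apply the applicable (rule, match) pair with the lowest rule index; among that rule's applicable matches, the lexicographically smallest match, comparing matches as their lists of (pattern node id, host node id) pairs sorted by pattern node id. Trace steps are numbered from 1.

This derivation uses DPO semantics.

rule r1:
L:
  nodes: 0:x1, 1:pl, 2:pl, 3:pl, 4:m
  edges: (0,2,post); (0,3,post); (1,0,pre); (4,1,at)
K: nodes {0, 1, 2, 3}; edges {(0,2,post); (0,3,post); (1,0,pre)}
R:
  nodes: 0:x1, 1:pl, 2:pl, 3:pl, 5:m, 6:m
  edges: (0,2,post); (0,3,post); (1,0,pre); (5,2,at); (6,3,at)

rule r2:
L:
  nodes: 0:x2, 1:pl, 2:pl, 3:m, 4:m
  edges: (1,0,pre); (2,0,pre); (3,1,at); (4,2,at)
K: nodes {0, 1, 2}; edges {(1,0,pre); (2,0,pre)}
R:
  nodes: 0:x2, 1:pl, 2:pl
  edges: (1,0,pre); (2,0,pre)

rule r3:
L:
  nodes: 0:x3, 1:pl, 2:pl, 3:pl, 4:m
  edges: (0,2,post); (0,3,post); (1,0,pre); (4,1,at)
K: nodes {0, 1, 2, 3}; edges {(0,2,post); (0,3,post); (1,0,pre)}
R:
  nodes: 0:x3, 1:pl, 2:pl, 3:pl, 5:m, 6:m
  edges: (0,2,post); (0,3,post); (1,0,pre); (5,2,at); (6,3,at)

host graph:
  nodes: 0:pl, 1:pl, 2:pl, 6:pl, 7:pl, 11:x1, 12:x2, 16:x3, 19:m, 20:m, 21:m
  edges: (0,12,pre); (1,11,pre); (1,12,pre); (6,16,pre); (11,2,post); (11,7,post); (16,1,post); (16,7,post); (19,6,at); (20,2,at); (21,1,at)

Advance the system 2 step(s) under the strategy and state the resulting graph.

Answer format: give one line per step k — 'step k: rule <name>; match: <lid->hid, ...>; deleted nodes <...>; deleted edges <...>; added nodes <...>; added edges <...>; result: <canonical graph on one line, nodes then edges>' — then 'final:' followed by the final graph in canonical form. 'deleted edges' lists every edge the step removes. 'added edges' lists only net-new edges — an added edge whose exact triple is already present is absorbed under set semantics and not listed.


step 1: rule r1; match: 0->11, 1->1, 2->2, 3->7, 4->21; deleted nodes 21; deleted edges (21,1,at); added nodes 22, 23; added edges (22,2,at); (23,7,at); result: nodes: 0:pl, 1:pl, 2:pl, 6:pl, 7:pl, 11:x1, 12:x2, 16:x3, 19:m, 20:m, 22:m, 23:m edges: (0,12,pre); (1,11,pre); (1,12,pre); (6,16,pre); (11,2,post); (11,7,post); (16,1,post); (16,7,post); (19,6,at); (20,2,at); (22,2,at); (23,7,at)
step 2: rule r3; match: 0->16, 1->6, 2->1, 3->7, 4->19; deleted nodes 19; deleted edges (19,6,at); added nodes 24, 25; added edges (24,1,at); (25,7,at); result: nodes: 0:pl, 1:pl, 2:pl, 6:pl, 7:pl, 11:x1, 12:x2, 16:x3, 20:m, 22:m, 23:m, 24:m, 25:m edges: (0,12,pre); (1,11,pre); (1,12,pre); (6,16,pre); (11,2,post); (11,7,post); (16,1,post); (16,7,post); (20,2,at); (22,2,at); (23,7,at); (24,1,at); (25,7,at)
final:
nodes: 0:pl, 1:pl, 2:pl, 6:pl, 7:pl, 11:x1, 12:x2, 16:x3, 20:m, 22:m, 23:m, 24:m, 25:m
edges: (0,12,pre); (1,11,pre); (1,12,pre); (6,16,pre); (11,2,post); (11,7,post); (16,1,post); (16,7,post); (20,2,at); (22,2,at); (23,7,at); (24,1,at); (25,7,at)


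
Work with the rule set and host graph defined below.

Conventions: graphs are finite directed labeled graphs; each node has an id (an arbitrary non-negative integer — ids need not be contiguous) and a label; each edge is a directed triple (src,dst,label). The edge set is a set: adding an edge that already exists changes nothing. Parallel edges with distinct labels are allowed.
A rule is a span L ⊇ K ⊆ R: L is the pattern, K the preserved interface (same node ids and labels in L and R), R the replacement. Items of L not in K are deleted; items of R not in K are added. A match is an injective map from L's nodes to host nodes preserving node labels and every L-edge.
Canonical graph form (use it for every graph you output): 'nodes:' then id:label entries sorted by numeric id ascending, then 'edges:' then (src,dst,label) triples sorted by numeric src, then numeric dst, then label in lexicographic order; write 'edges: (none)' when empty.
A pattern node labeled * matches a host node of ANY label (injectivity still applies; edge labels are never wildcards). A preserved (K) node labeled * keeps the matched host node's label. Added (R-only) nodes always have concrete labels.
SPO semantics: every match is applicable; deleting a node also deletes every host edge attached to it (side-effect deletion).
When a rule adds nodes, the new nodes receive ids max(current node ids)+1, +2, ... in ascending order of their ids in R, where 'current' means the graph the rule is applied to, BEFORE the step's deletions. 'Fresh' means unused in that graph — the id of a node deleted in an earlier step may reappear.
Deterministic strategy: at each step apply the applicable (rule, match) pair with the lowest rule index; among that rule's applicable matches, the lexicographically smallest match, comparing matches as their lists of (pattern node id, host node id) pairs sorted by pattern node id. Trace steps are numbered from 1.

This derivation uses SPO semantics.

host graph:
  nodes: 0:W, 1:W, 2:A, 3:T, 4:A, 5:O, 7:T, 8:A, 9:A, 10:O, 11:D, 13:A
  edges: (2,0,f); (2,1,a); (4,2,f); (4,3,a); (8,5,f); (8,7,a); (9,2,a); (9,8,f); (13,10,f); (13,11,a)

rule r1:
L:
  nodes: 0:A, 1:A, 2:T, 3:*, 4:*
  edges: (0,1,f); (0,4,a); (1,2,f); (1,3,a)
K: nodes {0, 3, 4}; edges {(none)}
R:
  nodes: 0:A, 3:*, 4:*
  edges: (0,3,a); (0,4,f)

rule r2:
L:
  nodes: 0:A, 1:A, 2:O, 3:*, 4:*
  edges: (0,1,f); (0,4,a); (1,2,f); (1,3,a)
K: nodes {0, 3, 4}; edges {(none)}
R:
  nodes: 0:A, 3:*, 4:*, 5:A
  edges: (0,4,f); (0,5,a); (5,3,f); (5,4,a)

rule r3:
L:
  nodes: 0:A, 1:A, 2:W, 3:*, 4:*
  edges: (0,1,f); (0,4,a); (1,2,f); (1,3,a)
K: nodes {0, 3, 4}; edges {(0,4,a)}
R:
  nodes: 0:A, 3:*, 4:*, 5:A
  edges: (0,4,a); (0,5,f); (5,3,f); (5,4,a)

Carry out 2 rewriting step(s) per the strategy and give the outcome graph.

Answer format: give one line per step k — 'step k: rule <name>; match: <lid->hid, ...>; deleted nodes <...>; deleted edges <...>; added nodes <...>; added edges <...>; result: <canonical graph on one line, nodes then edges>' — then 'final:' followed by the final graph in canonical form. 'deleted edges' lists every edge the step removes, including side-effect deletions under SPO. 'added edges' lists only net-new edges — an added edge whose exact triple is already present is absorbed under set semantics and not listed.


step 1: rule r2; match: 0->9, 1->8, 2->5, 3->7, 4->2; deleted nodes 5, 8; deleted edges (8,5,f); (8,7,a); (9,2,a); (9,8,f); added nodes 14; added edges (9,2,f); (9,14,a); (14,2,a); (14,7,f); result: nodes: 0:W, 1:W, 2:A, 3:T, 4:A, 7:T, 9:A, 10:O, 11:D, 13:A, 14:A edges: (2,0,f); (2,1,a); (4,2,f); (4,3,a); (9,2,f); (9,14,a); (13,10,f); (13,11,a); (14,2,a); (14,7,f)
step 2: rule r3; match: 0->4, 1->2, 2->0, 3->1, 4->3; deleted nodes 0, 2; deleted edges (2,0,f); (2,1,a); (4,2,f); (9,2,f); (14,2,a); added nodes 15; added edges (4,15,f); (15,1,f); (15,3,a); result: nodes: 1:W, 3:T, 4:A, 7:T, 9:A, 10:O, 11:D, 13:A, 14:A, 15:A edges: (4,3,a); (4,15,f); (9,14,a); (13,10,f); (13,11,a); (14,7,f); (15,1,f); (15,3,a)
final:
nodes: 1:W, 3:T, 4:A, 7:T, 9:A, 10:O, 11:D, 13:A, 14:A, 15:A
edges: (4,3,a); (4,15,f); (9,14,a); (13,10,f); (13,11,a); (14,7,f); (15,1,f); (15,3,a)


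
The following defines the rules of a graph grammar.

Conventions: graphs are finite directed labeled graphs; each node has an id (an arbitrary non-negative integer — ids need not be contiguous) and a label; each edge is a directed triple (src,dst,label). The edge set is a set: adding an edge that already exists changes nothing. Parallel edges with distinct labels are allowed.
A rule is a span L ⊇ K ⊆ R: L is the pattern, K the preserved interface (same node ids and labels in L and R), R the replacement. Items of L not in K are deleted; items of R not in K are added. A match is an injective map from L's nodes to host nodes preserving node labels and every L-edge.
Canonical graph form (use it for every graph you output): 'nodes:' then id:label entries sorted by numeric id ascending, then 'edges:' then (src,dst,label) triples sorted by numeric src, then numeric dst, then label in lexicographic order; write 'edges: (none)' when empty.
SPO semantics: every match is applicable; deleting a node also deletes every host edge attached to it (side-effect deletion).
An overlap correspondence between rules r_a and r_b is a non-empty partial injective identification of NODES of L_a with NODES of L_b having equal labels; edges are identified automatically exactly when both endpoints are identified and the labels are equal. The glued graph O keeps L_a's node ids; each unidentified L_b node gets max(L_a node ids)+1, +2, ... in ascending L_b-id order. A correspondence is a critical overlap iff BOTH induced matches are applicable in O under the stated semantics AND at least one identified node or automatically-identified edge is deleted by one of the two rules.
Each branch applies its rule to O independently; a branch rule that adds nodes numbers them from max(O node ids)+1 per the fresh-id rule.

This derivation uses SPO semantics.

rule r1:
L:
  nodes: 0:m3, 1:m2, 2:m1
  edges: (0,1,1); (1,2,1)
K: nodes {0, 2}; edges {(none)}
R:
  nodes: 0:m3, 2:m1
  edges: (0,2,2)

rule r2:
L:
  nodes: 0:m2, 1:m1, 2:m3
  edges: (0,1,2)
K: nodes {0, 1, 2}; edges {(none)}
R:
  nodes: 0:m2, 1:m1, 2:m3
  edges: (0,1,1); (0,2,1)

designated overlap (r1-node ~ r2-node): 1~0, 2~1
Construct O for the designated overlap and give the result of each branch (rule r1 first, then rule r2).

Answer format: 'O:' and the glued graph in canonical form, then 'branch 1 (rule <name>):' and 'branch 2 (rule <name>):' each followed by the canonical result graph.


O:
nodes: 0:m3, 1:m2, 2:m1, 3:m3
edges: (0,1,1); (1,2,1); (1,2,2)
branch 1 (rule r1):
nodes: 0:m3, 2:m1, 3:m3
edges: (0,2,2)
branch 2 (rule r2):
nodes: 0:m3, 1:m2, 2:m1, 3:m3
edges: (0,1,1); (1,2,1); (1,3,1)


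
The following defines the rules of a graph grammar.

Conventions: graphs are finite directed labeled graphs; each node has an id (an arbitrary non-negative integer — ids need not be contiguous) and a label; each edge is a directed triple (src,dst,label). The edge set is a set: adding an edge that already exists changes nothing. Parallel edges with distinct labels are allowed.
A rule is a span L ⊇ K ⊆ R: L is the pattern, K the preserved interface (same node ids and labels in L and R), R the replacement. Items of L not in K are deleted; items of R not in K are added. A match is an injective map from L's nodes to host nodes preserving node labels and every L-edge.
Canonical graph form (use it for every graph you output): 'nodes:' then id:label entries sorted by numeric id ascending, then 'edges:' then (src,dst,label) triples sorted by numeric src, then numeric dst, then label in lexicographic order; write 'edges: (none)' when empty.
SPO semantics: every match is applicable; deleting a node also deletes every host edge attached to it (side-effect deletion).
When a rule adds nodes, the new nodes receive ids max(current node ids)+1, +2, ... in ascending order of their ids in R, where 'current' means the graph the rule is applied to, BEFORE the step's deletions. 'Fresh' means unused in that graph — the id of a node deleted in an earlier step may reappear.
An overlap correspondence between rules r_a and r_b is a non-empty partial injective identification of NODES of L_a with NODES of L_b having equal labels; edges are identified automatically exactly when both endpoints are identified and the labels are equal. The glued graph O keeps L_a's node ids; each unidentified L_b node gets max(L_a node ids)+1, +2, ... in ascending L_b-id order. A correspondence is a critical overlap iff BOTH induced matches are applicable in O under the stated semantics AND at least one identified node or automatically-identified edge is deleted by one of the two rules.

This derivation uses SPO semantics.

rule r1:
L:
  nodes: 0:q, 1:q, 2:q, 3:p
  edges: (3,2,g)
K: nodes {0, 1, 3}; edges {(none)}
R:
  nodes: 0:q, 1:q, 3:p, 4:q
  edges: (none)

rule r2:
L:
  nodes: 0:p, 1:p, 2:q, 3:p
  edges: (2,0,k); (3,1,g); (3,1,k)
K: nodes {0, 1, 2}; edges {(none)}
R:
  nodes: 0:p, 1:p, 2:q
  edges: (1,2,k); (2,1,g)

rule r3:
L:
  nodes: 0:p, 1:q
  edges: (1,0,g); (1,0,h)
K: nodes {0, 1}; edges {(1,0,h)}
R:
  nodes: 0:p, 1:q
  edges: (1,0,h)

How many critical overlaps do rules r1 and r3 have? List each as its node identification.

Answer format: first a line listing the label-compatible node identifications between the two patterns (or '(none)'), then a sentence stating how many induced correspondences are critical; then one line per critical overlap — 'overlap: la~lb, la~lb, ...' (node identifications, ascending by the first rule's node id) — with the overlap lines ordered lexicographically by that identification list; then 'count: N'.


label-compatible node identifications between L(r1) and L(r3): 0~1, 1~1, 2~1, 3~0
2 of the induced correspondences are critical overlaps of r1 and r3.
overlap: 2~1
overlap: 2~1, 3~0
count: 2


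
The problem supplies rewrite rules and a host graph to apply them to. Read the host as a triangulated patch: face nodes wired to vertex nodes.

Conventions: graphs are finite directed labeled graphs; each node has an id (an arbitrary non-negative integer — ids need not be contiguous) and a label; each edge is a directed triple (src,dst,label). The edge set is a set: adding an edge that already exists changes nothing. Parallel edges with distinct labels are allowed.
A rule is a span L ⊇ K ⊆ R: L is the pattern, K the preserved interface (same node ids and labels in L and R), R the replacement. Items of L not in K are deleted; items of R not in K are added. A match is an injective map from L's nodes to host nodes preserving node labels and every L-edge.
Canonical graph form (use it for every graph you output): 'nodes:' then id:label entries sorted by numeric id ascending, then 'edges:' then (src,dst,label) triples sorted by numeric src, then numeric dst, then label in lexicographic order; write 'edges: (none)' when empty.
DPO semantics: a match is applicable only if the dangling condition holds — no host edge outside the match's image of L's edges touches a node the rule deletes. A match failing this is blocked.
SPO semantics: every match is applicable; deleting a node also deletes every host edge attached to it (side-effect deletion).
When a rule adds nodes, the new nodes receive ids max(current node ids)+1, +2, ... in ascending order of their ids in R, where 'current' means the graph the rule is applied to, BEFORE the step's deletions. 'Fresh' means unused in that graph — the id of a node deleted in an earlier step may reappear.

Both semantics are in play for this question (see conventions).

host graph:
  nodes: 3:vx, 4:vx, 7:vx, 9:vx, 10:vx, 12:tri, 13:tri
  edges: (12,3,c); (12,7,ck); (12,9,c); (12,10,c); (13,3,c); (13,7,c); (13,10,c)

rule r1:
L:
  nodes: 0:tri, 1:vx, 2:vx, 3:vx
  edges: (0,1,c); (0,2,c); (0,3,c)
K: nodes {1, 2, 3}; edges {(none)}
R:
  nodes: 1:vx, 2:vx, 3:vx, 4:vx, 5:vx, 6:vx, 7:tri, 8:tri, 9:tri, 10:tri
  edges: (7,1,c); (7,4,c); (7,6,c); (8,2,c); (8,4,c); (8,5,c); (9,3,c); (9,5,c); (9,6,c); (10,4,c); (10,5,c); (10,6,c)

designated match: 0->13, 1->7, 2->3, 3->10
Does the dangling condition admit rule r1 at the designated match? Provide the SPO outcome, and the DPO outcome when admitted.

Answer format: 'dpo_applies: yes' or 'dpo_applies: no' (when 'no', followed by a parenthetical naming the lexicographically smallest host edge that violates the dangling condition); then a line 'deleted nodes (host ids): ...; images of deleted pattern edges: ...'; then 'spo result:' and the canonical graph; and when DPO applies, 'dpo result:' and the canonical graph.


dpo_applies: yes
deleted nodes (host ids): 13; images of deleted pattern edges: (13,3,c); (13,7,c); (13,10,c)
spo result:
nodes: 3:vx, 4:vx, 7:vx, 9:vx, 10:vx, 12:tri, 14:vx, 15:vx, 16:vx, 17:tri, 18:tri, 19:tri, 20:tri
edges: (12,3,c); (12,7,ck); (12,9,c); (12,10,c); (17,7,c); (17,14,c); (17,16,c); (18,3,c); (18,14,c); (18,15,c); (19,10,c); (19,15,c); (19,16,c); (20,14,c); (20,15,c); (20,16,c)
dpo result:
nodes: 3:vx, 4:vx, 7:vx, 9:vx, 10:vx, 12:tri, 14:vx, 15:vx, 16:vx, 17:tri, 18:tri, 19:tri, 20:tri
edges: (12,3,c); (12,7,ck); (12,9,c); (12,10,c); (17,7,c); (17,14,c); (17,16,c); (18,3,c); (18,14,c); (18,15,c); (19,10,c); (19,15,c); (19,16,c); (20,14,c); (20,15,c); (20,16,c)


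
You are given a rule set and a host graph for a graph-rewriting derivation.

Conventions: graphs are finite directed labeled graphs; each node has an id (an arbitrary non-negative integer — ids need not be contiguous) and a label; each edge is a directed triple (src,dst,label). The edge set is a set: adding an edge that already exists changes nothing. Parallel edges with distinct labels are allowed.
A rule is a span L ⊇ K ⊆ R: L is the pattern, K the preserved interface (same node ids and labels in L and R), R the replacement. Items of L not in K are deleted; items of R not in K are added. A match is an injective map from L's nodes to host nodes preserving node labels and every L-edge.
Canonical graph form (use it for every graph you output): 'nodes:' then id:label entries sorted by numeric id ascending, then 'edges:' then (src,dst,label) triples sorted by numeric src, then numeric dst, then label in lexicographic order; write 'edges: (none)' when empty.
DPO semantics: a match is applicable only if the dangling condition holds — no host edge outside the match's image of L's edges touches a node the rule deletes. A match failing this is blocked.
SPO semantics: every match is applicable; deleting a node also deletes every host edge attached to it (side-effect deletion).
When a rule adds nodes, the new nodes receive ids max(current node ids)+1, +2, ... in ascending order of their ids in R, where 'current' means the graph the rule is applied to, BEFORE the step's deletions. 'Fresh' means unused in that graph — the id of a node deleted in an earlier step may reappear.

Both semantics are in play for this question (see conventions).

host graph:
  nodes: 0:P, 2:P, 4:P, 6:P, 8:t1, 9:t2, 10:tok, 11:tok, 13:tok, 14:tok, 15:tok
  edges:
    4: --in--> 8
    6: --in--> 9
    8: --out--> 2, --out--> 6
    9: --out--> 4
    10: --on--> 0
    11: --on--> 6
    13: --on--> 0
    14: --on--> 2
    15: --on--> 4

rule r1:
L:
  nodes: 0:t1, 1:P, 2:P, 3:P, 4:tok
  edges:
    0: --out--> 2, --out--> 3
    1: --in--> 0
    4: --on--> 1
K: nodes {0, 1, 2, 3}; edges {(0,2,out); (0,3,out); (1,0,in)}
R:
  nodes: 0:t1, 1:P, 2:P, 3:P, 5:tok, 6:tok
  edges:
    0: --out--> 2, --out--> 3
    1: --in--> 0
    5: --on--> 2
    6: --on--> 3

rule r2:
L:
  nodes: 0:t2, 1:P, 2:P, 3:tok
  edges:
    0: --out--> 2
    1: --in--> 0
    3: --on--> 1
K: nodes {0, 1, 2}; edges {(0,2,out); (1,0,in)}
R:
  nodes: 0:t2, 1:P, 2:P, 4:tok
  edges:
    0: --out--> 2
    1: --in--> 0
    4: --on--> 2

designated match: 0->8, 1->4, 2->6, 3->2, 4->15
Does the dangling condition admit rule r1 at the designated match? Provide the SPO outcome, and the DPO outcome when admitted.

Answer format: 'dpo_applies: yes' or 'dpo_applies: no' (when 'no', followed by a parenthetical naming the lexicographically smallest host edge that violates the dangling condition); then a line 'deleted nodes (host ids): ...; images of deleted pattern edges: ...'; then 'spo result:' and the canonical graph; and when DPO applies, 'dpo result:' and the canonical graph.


dpo_applies: yes
deleted nodes (host ids): 15; images of deleted pattern edges: (15,4,on)
spo result:
nodes: 0:P, 2:P, 4:P, 6:P, 8:t1, 9:t2, 10:tok, 11:tok, 13:tok, 14:tok, 16:tok, 17:tok
edges: (4,8,in); (6,9,in); (8,2,out); (8,6,out); (9,4,out); (10,0,on); (11,6,on); (13,0,on); (14,2,on); (16,6,on); (17,2,on)
dpo result:
nodes: 0:P, 2:P, 4:P, 6:P, 8:t1, 9:t2, 10:tok, 11:tok, 13:tok, 14:tok, 16:tok, 17:tok
edges: (4,8,in); (6,9,in); (8,2,out); (8,6,out); (9,4,out); (10,0,on); (11,6,on); (13,0,on); (14,2,on); (16,6,on); (17,2,on)


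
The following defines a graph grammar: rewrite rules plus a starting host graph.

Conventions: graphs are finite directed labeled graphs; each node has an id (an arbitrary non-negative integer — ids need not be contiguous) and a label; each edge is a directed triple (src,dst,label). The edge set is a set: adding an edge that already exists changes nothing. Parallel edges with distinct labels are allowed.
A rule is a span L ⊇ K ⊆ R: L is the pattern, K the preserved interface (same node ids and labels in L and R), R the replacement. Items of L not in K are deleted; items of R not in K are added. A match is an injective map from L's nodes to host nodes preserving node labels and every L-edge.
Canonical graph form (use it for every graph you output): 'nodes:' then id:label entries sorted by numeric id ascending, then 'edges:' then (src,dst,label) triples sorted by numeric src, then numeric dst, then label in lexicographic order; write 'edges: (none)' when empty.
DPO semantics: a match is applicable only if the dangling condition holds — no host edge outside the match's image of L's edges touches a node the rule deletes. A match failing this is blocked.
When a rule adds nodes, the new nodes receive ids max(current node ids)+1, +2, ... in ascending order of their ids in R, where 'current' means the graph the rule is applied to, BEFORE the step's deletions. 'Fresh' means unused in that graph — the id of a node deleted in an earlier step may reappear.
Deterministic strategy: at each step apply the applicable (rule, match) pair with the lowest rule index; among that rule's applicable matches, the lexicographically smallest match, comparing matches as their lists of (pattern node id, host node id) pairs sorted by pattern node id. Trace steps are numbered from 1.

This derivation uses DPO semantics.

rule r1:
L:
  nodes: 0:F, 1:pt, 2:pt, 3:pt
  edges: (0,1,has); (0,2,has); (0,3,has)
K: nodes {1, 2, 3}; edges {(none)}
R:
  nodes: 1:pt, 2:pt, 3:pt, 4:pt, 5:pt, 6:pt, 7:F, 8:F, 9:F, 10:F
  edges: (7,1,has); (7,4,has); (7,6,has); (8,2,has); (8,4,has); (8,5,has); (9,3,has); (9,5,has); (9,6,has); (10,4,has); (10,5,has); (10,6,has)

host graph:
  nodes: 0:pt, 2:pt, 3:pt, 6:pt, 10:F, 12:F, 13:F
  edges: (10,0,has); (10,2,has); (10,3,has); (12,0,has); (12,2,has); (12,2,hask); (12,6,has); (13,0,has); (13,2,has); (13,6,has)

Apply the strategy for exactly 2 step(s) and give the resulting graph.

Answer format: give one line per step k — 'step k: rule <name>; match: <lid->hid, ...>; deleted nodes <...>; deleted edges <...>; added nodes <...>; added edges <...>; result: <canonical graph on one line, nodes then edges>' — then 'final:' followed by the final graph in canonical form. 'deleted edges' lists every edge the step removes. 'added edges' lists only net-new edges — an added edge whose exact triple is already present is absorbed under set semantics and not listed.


step 1: rule r1; match: 0->10, 1->0, 2->2, 3->3; deleted nodes 10; deleted edges (10,0,has); (10,2,has); (10,3,has); added nodes 14, 15, 16, 17, 18, 19, 20; added edges (17,0,has); (17,14,has); (17,16,has); (18,2,has); (18,14,has); (18,15,has); (19,3,has); (19,15,has); (19,16,has); (20,14,has); (20,15,has); (20,16,has); result: nodes: 0:pt, 2:pt, 3:pt, 6:pt, 12:F, 13:F, 14:pt, 15:pt, 16:pt, 17:F, 18:F, 19:F, 20:F edges: (12,0,has); (12,2,has); (12,2,hask); (12,6,has); (13,0,has); (13,2,has); (13,6,has); (17,0,has); (17,14,has); (17,16,has); (18,2,has); (18,14,has); (18,15,has); (19,3,has); (19,15,has); (19,16,has); (20,14,has); (20,15,has); (20,16,has)
step 2: rule r1; match: 0->13, 1->0, 2->2, 3->6; deleted nodes 13; deleted edges (13,0,has); (13,2,has); (13,6,has); added nodes 21, 22, 23, 24, 25, 26, 27; added edges (24,0,has); (24,21,has); (24,23,has); (25,2,has); (25,21,has); (25,22,has); (26,6,has); (26,22,has); (26,23,has); (27,21,has); (27,22,has); (27,23,has); result: nodes: 0:pt, 2:pt, 3:pt, 6:pt, 12:F, 14:pt, 15:pt, 16:pt, 17:F, 18:F, 19:F, 20:F, 21:pt, 22:pt, 23:pt, 24:F, 25:F, 26:F, 27:F edges: (12,0,has); (12,2,has); (12,2,hask); (12,6,has); (17,0,has); (17,14,has); (17,16,has); (18,2,has); (18,14,has); (18,15,has); (19,3,has); (19,15,has); (19,16,has); (20,14,has); (20,15,has); (20,16,has); (24,0,has); (24,21,has); (24,23,has); (25,2,has); (25,21,has); (25,22,has); (26,6,has); (26,22,has); (26,23,has); (27,21,has); (27,22,has); (27,23,has)
final:
nodes: 0:pt, 2:pt, 3:pt, 6:pt, 12:F, 14:pt, 15:pt, 16:pt, 17:F, 18:F, 19:F, 20:F, 21:pt, 22:pt, 23:pt, 24:F, 25:F, 26:F, 27:F
edges: (12,0,has); (12,2,has); (12,2,hask); (12,6,has); (17,0,has); (17,14,has); (17,16,has); (18,2,has); (18,14,has); (18,15,has); (19,3,has); (19,15,has); (19,16,has); (20,14,has); (20,15,has); (20,16,has); (24,0,has); (24,21,has); (24,23,has); (25,2,has); (25,21,has); (25,22,has); (26,6,has); (26,22,has); (26,23,has); (27,21,has); (27,22,has); (27,23,has)


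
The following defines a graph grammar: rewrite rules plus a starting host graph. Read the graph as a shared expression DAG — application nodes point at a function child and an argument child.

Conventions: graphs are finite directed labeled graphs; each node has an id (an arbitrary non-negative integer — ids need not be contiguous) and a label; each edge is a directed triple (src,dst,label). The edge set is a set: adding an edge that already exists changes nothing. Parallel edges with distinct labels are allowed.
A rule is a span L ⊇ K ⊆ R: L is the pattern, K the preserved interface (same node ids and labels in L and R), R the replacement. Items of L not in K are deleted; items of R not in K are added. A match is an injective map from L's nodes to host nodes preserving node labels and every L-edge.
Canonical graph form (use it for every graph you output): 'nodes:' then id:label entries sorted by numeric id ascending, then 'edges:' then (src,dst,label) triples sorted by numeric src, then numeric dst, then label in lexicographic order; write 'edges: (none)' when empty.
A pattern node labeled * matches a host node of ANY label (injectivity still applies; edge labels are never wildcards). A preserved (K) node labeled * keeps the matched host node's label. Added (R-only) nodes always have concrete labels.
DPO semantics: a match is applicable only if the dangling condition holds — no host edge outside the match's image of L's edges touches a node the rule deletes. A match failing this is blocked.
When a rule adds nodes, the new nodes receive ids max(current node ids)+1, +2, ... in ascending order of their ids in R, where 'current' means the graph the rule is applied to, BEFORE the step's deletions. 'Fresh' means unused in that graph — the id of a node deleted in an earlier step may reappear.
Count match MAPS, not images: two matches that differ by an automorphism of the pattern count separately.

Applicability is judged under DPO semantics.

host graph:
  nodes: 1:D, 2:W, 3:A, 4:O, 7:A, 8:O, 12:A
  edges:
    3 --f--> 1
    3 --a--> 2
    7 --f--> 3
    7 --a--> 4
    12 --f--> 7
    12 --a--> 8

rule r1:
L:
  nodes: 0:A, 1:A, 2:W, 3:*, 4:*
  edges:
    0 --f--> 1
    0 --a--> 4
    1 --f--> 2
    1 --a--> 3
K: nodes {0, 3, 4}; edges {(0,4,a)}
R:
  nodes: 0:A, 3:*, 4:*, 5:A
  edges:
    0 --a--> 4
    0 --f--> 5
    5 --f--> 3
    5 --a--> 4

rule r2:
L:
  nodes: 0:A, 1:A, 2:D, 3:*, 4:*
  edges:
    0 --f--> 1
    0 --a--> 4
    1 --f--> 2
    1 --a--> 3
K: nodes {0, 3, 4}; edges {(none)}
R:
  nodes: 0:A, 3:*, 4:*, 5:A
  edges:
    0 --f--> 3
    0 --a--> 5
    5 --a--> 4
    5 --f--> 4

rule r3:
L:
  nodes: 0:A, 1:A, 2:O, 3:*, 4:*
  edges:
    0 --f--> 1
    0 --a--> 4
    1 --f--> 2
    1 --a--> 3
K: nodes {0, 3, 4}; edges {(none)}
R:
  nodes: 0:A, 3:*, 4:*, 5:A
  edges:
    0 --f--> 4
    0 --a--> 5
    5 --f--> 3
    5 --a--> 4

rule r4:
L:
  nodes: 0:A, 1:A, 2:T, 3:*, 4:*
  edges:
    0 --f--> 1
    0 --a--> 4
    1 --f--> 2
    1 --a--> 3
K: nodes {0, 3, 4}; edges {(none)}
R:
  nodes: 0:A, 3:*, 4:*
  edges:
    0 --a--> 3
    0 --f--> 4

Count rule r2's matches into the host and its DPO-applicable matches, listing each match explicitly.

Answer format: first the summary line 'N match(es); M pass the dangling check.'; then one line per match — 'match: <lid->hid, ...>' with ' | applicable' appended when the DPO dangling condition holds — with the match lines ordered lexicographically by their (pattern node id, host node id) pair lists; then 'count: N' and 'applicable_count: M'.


1 match(es); 1 pass the dangling check.
match: 0->7, 1->3, 2->1, 3->2, 4->4 | applicable
count: 1
applicable_count: 1


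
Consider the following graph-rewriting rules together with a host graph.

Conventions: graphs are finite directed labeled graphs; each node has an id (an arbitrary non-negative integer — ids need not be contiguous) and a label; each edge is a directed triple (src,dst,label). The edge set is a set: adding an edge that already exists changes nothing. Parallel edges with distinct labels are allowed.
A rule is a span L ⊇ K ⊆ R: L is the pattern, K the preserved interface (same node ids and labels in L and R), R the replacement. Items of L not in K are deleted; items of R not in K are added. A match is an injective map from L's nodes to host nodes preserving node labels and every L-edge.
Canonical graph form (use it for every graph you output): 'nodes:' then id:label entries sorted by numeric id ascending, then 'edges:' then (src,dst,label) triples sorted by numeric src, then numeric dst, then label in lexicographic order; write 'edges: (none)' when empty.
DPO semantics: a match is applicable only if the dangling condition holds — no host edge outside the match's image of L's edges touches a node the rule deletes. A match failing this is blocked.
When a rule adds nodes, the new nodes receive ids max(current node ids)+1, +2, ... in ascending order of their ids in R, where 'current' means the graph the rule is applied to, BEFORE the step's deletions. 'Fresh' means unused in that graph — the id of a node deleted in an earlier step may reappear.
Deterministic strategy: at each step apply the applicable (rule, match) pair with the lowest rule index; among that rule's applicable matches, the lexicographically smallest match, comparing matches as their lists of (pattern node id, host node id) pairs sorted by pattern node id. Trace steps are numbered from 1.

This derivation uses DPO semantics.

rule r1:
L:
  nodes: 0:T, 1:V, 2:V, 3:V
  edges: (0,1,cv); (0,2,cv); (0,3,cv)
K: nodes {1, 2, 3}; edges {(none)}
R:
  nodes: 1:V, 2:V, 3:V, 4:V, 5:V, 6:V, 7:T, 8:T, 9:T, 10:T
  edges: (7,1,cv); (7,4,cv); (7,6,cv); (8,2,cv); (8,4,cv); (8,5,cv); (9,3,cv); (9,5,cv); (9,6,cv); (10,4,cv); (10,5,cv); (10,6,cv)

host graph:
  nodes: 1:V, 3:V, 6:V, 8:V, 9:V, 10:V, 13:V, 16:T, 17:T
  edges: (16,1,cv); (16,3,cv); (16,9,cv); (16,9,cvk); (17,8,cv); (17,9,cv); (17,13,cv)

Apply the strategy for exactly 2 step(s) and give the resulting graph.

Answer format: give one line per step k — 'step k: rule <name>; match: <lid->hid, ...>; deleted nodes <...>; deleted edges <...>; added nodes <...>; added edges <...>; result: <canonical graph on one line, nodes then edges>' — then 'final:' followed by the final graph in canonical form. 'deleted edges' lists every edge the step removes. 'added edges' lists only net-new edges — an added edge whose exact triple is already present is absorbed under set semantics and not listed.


step 1: rule r1; match: 0->17, 1->8, 2->9, 3->13; deleted nodes 17; deleted edges (17,8,cv); (17,9,cv); (17,13,cv); added nodes 18, 19, 20, 21, 22, 23, 24; added edges (21,8,cv); (21,18,cv); (21,20,cv); (22,9,cv); (22,18,cv); (22,19,cv); (23,13,cv); (23,19,cv); (23,20,cv); (24,18,cv); (24,19,cv); (24,20,cv); result: nodes: 1:V, 3:V, 6:V, 8:V, 9:V, 10:V, 13:V, 16:T, 18:V, 19:V, 20:V, 21:T, 22:T, 23:T, 24:T edges: (16,1,cv); (16,3,cv); (16,9,cv); (16,9,cvk); (21,8,cv); (21,18,cv); (21,20,cv); (22,9,cv); (22,18,cv); (22,19,cv); (23,13,cv); (23,19,cv); (23,20,cv); (24,18,cv); (24,19,cv); (24,20,cv)
step 2: rule r1; match: 0->21, 1->8, 2->18, 3->20; deleted nodes 21; deleted edges (21,8,cv); (21,18,cv); (21,20,cv); added nodes 25, 26, 27, 28, 29, 30, 31; added edges (28,8,cv); (28,25,cv); (28,27,cv); (29,18,cv); (29,25,cv); (29,26,cv); (30,20,cv); (30,26,cv); (30,27,cv); (31,25,cv); (31,26,cv); (31,27,cv); result: nodes: 1:V, 3:V, 6:V, 8:V, 9:V, 10:V, 13:V, 16:T, 18:V, 19:V, 20:V, 22:T, 23:T, 24:T, 25:V, 26:V, 27:V, 28:T, 29:T, 30:T, 31:T edges: (16,1,cv); (16,3,cv); (16,9,cv); (16,9,cvk); (22,9,cv); (22,18,cv); (22,19,cv); (23,13,cv); (23,19,cv); (23,20,cv); (24,18,cv); (24,19,cv); (24,20,cv); (28,8,cv); (28,25,cv); (28,27,cv); (29,18,cv); (29,25,cv); (29,26,cv); (30,20,cv); (30,26,cv); (30,27,cv); (31,25,cv); (31,26,cv); (31,27,cv)
final:
nodes: 1:V, 3:V, 6:V, 8:V, 9:V, 10:V, 13:V, 16:T, 18:V, 19:V, 20:V, 22:T, 23:T, 24:T, 25:V, 26:V, 27:V, 28:T, 29:T, 30:T, 31:T
edges: (16,1,cv); (16,3,cv); (16,9,cv); (16,9,cvk); (22,9,cv); (22,18,cv); (22,19,cv); (23,13,cv); (23,19,cv); (23,20,cv); (24,18,cv); (24,19,cv); (24,20,cv); (28,8,cv); (28,25,cv); (28,27,cv); (29,18,cv); (29,25,cv); (29,26,cv); (30,20,cv); (30,26,cv); (30,27,cv); (31,25,cv); (31,26,cv); (31,27,cv)


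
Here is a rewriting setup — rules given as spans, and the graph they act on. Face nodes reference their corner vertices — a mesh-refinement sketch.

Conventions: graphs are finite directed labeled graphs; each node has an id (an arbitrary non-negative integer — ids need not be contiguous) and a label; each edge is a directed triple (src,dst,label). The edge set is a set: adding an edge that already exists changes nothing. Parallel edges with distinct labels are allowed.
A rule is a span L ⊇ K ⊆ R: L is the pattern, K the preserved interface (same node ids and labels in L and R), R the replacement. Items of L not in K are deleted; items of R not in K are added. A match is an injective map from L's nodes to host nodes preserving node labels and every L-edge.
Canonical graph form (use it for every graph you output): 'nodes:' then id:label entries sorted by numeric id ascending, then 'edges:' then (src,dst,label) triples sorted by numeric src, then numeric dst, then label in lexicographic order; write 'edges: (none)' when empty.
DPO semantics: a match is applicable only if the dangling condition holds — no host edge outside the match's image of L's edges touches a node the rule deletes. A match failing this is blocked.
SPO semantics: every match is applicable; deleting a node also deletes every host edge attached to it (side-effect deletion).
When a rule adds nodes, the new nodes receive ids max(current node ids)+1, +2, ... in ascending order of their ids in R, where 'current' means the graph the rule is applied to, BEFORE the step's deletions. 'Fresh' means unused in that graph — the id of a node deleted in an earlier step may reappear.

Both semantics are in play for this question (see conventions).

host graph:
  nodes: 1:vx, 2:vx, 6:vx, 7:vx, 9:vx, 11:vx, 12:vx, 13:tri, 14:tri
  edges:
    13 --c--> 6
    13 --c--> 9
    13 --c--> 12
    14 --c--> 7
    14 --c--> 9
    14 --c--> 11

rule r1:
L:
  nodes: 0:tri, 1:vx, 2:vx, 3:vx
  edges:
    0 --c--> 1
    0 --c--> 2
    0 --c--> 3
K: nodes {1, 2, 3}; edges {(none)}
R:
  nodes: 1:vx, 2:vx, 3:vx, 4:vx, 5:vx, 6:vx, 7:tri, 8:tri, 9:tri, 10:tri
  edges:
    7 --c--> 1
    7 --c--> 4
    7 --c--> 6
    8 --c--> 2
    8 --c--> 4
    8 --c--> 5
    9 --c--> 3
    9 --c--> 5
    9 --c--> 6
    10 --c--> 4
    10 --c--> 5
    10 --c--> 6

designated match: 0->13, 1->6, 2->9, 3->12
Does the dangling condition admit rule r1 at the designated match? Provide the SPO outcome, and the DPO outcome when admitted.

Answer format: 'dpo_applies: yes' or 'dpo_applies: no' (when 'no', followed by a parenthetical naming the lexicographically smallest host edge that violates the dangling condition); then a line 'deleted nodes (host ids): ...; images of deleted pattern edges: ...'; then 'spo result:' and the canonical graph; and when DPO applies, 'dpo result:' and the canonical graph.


dpo_applies: yes
deleted nodes (host ids): 13; images of deleted pattern edges: (13,6,c); (13,9,c); (13,12,c)
spo result:
nodes: 1:vx, 2:vx, 6:vx, 7:vx, 9:vx, 11:vx, 12:vx, 14:tri, 15:vx, 16:vx, 17:vx, 18:tri, 19:tri, 20:tri, 21:tri
edges: (14,7,c); (14,9,c); (14,11,c); (18,6,c); (18,15,c); (18,17,c); (19,9,c); (19,15,c); (19,16,c); (20,12,c); (20,16,c); (20,17,c); (21,15,c); (21,16,c); (21,17,c)
dpo result:
nodes: 1:vx, 2:vx, 6:vx, 7:vx, 9:vx, 11:vx, 12:vx, 14:tri, 15:vx, 16:vx, 17:vx, 18:tri, 19:tri, 20:tri, 21:tri
edges: (14,7,c); (14,9,c); (14,11,c); (18,6,c); (18,15,c); (18,17,c); (19,9,c); (19,15,c); (19,16,c); (20,12,c); (20,16,c); (20,17,c); (21,15,c); (21,16,c); (21,17,c)


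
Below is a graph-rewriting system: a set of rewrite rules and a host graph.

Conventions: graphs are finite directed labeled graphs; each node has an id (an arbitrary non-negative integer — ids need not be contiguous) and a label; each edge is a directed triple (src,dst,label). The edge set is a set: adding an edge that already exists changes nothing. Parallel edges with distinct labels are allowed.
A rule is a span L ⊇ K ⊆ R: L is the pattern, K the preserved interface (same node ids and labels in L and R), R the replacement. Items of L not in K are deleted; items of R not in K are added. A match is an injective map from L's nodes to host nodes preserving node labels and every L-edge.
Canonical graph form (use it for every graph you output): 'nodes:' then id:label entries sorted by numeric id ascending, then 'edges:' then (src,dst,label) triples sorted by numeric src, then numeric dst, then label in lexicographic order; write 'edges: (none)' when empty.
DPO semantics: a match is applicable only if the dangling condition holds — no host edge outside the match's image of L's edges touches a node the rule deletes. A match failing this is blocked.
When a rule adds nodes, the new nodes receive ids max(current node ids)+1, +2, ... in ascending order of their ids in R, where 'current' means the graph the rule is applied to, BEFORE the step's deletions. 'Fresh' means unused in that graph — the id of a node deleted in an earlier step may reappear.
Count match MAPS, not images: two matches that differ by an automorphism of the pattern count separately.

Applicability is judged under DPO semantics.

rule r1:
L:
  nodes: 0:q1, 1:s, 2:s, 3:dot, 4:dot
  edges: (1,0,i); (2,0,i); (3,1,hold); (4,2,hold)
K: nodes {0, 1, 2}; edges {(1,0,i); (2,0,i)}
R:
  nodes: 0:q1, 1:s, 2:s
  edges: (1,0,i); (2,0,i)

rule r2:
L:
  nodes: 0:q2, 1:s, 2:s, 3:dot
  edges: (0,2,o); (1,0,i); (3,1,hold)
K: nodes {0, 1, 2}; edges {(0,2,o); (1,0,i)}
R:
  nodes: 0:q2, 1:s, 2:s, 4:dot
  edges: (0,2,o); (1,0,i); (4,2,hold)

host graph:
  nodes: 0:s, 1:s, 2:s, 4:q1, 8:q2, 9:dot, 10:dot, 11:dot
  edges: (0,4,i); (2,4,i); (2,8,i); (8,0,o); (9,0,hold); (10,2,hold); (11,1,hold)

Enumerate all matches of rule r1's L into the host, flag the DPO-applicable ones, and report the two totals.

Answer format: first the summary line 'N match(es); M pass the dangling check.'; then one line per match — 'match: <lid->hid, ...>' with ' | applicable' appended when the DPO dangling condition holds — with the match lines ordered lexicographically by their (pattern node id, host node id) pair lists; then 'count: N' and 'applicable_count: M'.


2 match(es); 2 pass the dangling check.
match: 0->4, 1->0, 2->2, 3->9, 4->10 | applicable
match: 0->4, 1->2, 2->0, 3->10, 4->9 | applicable
count: 2
applicable_count: 2
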